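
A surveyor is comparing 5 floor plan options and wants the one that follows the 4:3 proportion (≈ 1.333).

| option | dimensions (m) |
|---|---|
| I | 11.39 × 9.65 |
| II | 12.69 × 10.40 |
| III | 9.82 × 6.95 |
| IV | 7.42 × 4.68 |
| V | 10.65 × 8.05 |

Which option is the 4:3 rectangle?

Target 4:3 ≈ 1.333.
I: 1.180 (Δ0.153)  II: 1.220 (Δ0.113)  III: 1.413 (Δ0.080)  IV: 1.585 (Δ0.252)  V: 1.323 (Δ0.010)

V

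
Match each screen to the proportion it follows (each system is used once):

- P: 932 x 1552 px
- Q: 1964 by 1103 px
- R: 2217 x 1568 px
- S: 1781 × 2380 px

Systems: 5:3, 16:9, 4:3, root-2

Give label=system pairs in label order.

P = 1552/932 ≈ 1.665 → 5:3 (1.667)
Q = 1964/1103 ≈ 1.781 → 16:9 (1.778)
R = 2217/1568 ≈ 1.414 → root-2 (1.414)
S = 2380/1781 ≈ 1.336 → 4:3 (1.333)

P=5:3, Q=16:9, R=root-2, S=4:3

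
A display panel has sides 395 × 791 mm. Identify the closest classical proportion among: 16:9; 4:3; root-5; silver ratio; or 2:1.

2:1

791/395 ≈ 2.003. Nearest candidates are 2:1 (2.000, off by 0.003) and 16:9 (1.778, off by 0.225).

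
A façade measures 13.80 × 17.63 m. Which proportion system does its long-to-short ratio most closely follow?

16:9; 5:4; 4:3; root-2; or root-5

17.63/13.80 ≈ 1.278. Nearest candidates are 5:4 (1.250, off by 0.028) and 4:3 (1.333, off by 0.055).

5:4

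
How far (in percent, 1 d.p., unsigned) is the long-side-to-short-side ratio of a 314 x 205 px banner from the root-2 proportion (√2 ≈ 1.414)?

8.3%

Ratio = 314 / 205 ≈ 1.5317.
Ideal root-2 ≈ 1.4142. |1.5317 − 1.4142| / 1.4142 ≈ 8.31% → 8.3%.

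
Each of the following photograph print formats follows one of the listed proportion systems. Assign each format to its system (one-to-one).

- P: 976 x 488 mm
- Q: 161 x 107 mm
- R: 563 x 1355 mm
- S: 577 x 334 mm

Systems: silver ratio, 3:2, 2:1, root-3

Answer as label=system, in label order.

Ratios: P ≈ 2.000; Q ≈ 1.505; R ≈ 2.407; S ≈ 1.728.
Targets: silver ratio ≈ 2.414; 3:2 ≈ 1.500; 2:1 ≈ 2.000; root-3 ≈ 1.732.

P=2:1, Q=3:2, R=silver ratio, S=root-3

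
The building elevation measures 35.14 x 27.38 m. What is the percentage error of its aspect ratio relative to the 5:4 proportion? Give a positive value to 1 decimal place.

2.7%

Ratio = 35.14 / 27.38 ≈ 1.2834.
Ideal 5:4 = 1.2500. |1.2834 − 1.2500| / 1.2500 ≈ 2.67% → 2.7%.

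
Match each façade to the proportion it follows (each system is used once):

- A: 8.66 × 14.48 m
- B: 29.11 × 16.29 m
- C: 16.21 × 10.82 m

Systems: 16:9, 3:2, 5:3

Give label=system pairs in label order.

A = 14.48/8.66 ≈ 1.672 → 5:3 (1.667)
B = 29.11/16.29 ≈ 1.787 → 16:9 (1.778)
C = 16.21/10.82 ≈ 1.498 → 3:2 (1.500)

A=5:3, B=16:9, C=3:2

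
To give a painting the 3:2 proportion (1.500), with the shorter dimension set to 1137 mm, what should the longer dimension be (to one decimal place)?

1705.5 mm

3:2 = 1.50000.
Longer side = 1137 × 1.50000 ≈ 1705.500 → 1705.5 mm.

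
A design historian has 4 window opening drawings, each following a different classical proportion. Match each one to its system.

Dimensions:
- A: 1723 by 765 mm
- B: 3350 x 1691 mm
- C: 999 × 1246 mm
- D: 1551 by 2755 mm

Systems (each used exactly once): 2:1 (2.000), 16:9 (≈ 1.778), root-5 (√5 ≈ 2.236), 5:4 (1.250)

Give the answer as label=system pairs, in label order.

A=root-5, B=2:1, C=5:4, D=16:9

Ratios: A ≈ 2.252; B ≈ 1.981; C ≈ 1.247; D ≈ 1.776.
Targets: 2:1 ≈ 2.000; 16:9 ≈ 1.778; root-5 ≈ 2.236; 5:4 ≈ 1.250.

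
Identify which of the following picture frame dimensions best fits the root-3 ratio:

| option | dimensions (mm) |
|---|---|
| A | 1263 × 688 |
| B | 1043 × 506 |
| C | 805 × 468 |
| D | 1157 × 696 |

Target root-3 ≈ 1.732.
A: 1.836 (Δ0.104)  B: 2.061 (Δ0.329)  C: 1.720 (Δ0.012)  D: 1.662 (Δ0.070)

C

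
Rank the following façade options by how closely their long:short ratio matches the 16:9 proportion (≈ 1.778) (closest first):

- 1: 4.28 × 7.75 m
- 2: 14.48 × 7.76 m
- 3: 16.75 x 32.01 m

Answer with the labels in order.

1: 7.75/4.28 ≈ 1.811 → |1.811 − 1.778| = 0.033
2: 14.48/7.76 ≈ 1.866 → |1.866 − 1.778| = 0.088
3: 32.01/16.75 ≈ 1.911 → |1.911 − 1.778| = 0.133

1, 2, 3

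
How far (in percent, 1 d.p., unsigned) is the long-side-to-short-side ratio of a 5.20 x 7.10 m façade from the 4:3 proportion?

Ratio = 7.10 / 5.20 ≈ 1.3654.
Ideal 4:3 ≈ 1.3333. |1.3654 − 1.3333| / 1.3333 ≈ 2.41% → 2.4%.

2.4%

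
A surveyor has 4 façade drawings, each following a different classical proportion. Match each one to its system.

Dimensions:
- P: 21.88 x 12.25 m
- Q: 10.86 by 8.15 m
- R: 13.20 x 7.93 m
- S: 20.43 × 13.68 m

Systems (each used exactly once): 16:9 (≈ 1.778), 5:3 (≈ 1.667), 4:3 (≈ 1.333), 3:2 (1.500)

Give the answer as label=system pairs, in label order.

P = 21.88/12.25 ≈ 1.786 → 16:9 (1.778)
Q = 10.86/8.15 ≈ 1.333 → 4:3 (1.333)
R = 13.20/7.93 ≈ 1.665 → 5:3 (1.667)
S = 20.43/13.68 ≈ 1.493 → 3:2 (1.500)

P=16:9, Q=4:3, R=5:3, S=3:2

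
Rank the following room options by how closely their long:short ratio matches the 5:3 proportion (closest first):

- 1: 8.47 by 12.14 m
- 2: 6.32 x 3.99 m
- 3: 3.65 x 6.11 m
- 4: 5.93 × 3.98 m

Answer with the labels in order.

Ratios: 1 = 12.14 / 8.47 ≈ 1.433; 2 = 6.32 / 3.99 ≈ 1.584; 3 = 6.11 / 3.65 ≈ 1.674; 4 = 5.93 / 3.98 ≈ 1.490.
|Δ from 1.667|: 1 0.234; 2 0.083; 3 0.007; 4 0.177.

3, 2, 4, 1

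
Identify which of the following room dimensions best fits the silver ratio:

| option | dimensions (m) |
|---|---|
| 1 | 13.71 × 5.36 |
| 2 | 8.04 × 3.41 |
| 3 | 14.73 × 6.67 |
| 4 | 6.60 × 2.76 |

Target silver ratio ≈ 2.414.
1: 2.558 (Δ0.144)  2: 2.358 (Δ0.056)  3: 2.208 (Δ0.206)  4: 2.391 (Δ0.023)

4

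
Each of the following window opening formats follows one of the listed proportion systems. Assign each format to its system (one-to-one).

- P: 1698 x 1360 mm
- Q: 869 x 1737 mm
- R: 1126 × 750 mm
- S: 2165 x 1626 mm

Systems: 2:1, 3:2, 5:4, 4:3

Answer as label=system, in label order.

Ratios: P ≈ 1.249; Q ≈ 1.999; R ≈ 1.501; S ≈ 1.331.
Targets: 2:1 ≈ 2.000; 3:2 ≈ 1.500; 5:4 ≈ 1.250; 4:3 ≈ 1.333.

P=5:4, Q=2:1, R=3:2, S=4:3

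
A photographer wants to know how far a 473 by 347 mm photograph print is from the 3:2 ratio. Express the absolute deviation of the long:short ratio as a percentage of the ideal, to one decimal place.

Ratio = 473 / 347 ≈ 1.3631.
Ideal 3:2 = 1.5000. |1.3631 − 1.5000| / 1.5000 ≈ 9.13% → 9.1%.

9.1%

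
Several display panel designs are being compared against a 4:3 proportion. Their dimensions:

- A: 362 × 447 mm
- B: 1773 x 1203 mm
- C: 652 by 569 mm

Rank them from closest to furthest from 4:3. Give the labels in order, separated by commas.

Ratios: A = 447 / 362 ≈ 1.235; B = 1773 / 1203 ≈ 1.474; C = 652 / 569 ≈ 1.146.
|Δ from 1.333|: A 0.098; B 0.141; C 0.187.

A, B, C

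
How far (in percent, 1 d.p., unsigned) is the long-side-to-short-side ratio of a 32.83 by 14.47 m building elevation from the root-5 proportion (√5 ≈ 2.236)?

Ratio = 32.83 / 14.47 ≈ 2.2688.
Ideal root-5 ≈ 2.2361. |2.2688 − 2.2361| / 2.2361 ≈ 1.46% → 1.5%.

1.5%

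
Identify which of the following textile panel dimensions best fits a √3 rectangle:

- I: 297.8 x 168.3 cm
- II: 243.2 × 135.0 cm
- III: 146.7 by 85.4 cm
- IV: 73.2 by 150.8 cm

III

Target root-3 ≈ 1.732.
I: 1.769 (Δ0.037)  II: 1.801 (Δ0.069)  III: 1.718 (Δ0.014)  IV: 2.060 (Δ0.328)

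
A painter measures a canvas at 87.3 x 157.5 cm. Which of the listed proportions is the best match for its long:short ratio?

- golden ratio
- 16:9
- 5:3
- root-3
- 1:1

16:9

157.5/87.3 ≈ 1.804. Nearest candidates are 16:9 (1.778, off by 0.026) and root-3 (1.732, off by 0.072).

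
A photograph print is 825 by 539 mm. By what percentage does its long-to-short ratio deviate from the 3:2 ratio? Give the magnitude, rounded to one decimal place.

2.0%

Ratio = 825 / 539 ≈ 1.5306.
Ideal 3:2 = 1.5000. |1.5306 − 1.5000| / 1.5000 ≈ 2.04% → 2.0%.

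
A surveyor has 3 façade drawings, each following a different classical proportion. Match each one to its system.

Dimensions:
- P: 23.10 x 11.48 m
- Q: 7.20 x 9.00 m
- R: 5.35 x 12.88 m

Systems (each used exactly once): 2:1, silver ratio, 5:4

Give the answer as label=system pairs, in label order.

P=2:1, Q=5:4, R=silver ratio

P = 23.10/11.48 ≈ 2.012 → 2:1 (2.000)
Q = 9.00/7.20 ≈ 1.250 → 5:4 (1.250)
R = 12.88/5.35 ≈ 2.407 → silver ratio (2.414)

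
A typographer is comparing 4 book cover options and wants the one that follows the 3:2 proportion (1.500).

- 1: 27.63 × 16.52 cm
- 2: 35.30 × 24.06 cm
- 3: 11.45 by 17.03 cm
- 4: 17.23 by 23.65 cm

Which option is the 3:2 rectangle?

Ratios (long/short): 1 ≈ 1.673; 2 ≈ 1.467; 3 ≈ 1.487; 4 ≈ 1.373.
3:2 ≈ 1.500; option 3 is nearest (Δ 0.013).

3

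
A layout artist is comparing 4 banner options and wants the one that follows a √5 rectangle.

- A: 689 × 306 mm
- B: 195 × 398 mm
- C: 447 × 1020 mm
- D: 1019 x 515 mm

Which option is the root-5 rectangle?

Ratios (long/short): A ≈ 2.252; B ≈ 2.041; C ≈ 2.282; D ≈ 1.979.
root-5 ≈ 2.236; option A is nearest (Δ 0.016).

A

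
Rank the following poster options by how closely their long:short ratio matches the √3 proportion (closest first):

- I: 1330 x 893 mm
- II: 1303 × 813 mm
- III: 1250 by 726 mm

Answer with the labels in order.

I: 1330/893 ≈ 1.489 → |1.489 − 1.732| = 0.243
II: 1303/813 ≈ 1.603 → |1.603 − 1.732| = 0.129
III: 1250/726 ≈ 1.722 → |1.722 − 1.732| = 0.010

III, II, I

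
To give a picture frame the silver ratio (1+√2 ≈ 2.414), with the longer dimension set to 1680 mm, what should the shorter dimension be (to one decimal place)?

silver ratio ≈ 2.41421.
Shorter side = 1680 ÷ 2.41421 ≈ 695.880 → 695.9 mm.

695.9 mm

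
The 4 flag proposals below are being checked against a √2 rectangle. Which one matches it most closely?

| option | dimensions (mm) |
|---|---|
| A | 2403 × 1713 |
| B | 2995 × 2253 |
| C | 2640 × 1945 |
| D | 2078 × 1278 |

A

Ratios (long/short): A ≈ 1.403; B ≈ 1.329; C ≈ 1.357; D ≈ 1.626.
root-2 ≈ 1.414; option A is nearest (Δ 0.011).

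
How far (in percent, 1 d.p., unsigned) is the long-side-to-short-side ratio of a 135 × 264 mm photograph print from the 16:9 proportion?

Ratio = 264 / 135 ≈ 1.9556.
Ideal 16:9 ≈ 1.7778. |1.9556 − 1.7778| / 1.7778 ≈ 10.00% → 10.0%.

10.0%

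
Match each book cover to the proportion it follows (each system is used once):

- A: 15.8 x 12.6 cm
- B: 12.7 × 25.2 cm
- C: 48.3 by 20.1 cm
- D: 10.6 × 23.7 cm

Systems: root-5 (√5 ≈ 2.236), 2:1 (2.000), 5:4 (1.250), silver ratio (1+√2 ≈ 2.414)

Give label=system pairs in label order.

A=5:4, B=2:1, C=silver ratio, D=root-5

A = 15.8/12.6 ≈ 1.254 → 5:4 (1.250)
B = 25.2/12.7 ≈ 1.984 → 2:1 (2.000)
C = 48.3/20.1 ≈ 2.403 → silver ratio (2.414)
D = 23.7/10.6 ≈ 2.236 → root-5 (2.236)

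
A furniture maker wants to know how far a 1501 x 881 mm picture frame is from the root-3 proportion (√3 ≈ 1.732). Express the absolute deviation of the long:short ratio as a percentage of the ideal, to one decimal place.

Ratio = 1501 / 881 ≈ 1.7037.
Ideal root-3 ≈ 1.7321. |1.7037 − 1.7321| / 1.7321 ≈ 1.64% → 1.6%.

1.6%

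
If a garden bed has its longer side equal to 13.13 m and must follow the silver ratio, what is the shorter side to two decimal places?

silver ratio ≈ 2.41421.
Shorter side = 13.13 ÷ 2.41421 ≈ 5.4386 → 5.44 m.

5.44 m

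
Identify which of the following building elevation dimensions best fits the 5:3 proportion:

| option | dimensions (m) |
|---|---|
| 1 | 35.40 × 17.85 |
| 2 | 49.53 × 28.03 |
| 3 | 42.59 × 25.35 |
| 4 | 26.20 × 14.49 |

3

Target 5:3 ≈ 1.667.
1: 1.983 (Δ0.316)  2: 1.767 (Δ0.100)  3: 1.680 (Δ0.013)  4: 1.808 (Δ0.141)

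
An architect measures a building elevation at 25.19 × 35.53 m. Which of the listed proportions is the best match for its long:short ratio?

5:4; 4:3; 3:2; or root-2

35.53/25.19 ≈ 1.410. Nearest candidates are root-2 (1.414, off by 0.004) and 4:3 (1.333, off by 0.077).

root-2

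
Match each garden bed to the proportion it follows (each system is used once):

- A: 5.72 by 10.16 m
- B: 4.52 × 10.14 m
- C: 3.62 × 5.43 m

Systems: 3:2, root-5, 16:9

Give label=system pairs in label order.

A=16:9, B=root-5, C=3:2

A = 10.16/5.72 ≈ 1.776 → 16:9 (1.778)
B = 10.14/4.52 ≈ 2.243 → root-5 (2.236)
C = 5.43/3.62 ≈ 1.500 → 3:2 (1.500)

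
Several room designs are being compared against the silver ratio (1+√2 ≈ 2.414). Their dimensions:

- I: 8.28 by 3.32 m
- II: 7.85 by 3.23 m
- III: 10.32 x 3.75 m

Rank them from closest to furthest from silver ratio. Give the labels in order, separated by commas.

Ratios: I = 8.28 / 3.32 ≈ 2.494; II = 7.85 / 3.23 ≈ 2.430; III = 10.32 / 3.75 ≈ 2.752.
|Δ from 2.414|: I 0.080; II 0.016; III 0.338.

II, I, III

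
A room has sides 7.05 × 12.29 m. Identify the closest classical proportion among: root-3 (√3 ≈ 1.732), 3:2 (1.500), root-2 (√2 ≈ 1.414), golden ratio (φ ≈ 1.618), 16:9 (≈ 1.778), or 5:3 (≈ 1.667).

root-3

12.29/7.05 ≈ 1.743. Nearest candidates are root-3 (1.732, off by 0.011) and 16:9 (1.778, off by 0.035).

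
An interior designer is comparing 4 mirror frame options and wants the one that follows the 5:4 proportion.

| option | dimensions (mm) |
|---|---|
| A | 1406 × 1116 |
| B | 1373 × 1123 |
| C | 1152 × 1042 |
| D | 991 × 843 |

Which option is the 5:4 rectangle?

Target 5:4 ≈ 1.250.
A: 1.260 (Δ0.010)  B: 1.223 (Δ0.027)  C: 1.106 (Δ0.144)  D: 1.176 (Δ0.074)

A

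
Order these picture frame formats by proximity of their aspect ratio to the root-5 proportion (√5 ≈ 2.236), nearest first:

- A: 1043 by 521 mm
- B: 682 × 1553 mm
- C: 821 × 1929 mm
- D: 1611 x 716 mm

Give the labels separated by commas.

Ratios: A = 1043 / 521 ≈ 2.002; B = 1553 / 682 ≈ 2.277; C = 1929 / 821 ≈ 2.350; D = 1611 / 716 ≈ 2.250.
|Δ from 2.236|: A 0.234; B 0.041; C 0.114; D 0.014.

D, B, C, A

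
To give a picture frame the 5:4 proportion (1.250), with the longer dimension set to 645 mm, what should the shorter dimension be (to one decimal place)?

5:4 = 1.25000.
Shorter side = 645 ÷ 1.25000 ≈ 516.000 → 516.0 mm.

516.0 mm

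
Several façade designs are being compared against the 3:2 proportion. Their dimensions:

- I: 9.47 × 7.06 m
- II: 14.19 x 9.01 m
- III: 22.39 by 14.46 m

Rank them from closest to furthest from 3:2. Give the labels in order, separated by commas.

I: 9.47/7.06 ≈ 1.341 → |1.341 − 1.500| = 0.159
II: 14.19/9.01 ≈ 1.575 → |1.575 − 1.500| = 0.075
III: 22.39/14.46 ≈ 1.548 → |1.548 − 1.500| = 0.048

III, II, I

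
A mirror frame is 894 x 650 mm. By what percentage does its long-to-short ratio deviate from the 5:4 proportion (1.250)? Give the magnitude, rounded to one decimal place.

10.0%

Ratio = 894 / 650 ≈ 1.3754.
Ideal 5:4 = 1.2500. |1.3754 − 1.2500| / 1.2500 ≈ 10.03% → 10.0%.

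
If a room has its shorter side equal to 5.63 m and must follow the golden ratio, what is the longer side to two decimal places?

9.11 m

golden ratio ≈ 1.61803.
Longer side = 5.63 × 1.61803 ≈ 9.1095 → 9.11 m.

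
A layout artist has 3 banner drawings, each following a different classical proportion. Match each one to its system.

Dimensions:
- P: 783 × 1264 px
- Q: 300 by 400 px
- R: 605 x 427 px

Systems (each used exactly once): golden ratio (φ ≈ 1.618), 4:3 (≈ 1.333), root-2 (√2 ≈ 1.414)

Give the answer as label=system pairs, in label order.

P=golden ratio, Q=4:3, R=root-2

P = 1264/783 ≈ 1.614 → golden ratio (1.618)
Q = 400/300 ≈ 1.333 → 4:3 (1.333)
R = 605/427 ≈ 1.417 → root-2 (1.414)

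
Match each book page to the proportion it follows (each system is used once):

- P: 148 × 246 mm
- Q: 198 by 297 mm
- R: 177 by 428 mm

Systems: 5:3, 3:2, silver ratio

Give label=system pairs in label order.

P=5:3, Q=3:2, R=silver ratio

P = 246/148 ≈ 1.662 → 5:3 (1.667)
Q = 297/198 ≈ 1.500 → 3:2 (1.500)
R = 428/177 ≈ 2.418 → silver ratio (2.414)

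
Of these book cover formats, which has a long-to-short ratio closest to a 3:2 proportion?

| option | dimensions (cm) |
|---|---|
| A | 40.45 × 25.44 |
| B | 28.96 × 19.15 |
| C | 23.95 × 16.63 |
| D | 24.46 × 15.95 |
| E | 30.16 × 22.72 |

B

Ratios (long/short): A ≈ 1.590; B ≈ 1.512; C ≈ 1.440; D ≈ 1.534; E ≈ 1.327.
3:2 ≈ 1.500; option B is nearest (Δ 0.012).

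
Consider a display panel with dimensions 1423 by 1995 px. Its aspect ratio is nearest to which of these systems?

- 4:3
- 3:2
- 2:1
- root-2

root-2

Ratio = 1995 / 1423 ≈ 1.402.
Distances: 4:3 1.333 (Δ 0.069); 3:2 1.500 (Δ 0.098); 2:1 2.000 (Δ 0.598); root-2 1.414 (Δ 0.012).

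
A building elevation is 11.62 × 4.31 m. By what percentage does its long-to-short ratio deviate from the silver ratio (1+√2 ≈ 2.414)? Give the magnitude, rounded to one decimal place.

Ratio = 11.62 / 4.31 ≈ 2.6961.
Ideal silver ratio ≈ 2.4142. |2.6961 − 2.4142| / 2.4142 ≈ 11.68% → 11.7%.

11.7%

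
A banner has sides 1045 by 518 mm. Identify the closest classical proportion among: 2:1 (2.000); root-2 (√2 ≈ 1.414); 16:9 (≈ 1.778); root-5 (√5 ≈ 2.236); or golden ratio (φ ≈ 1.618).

2:1

1045/518 ≈ 2.017. Nearest candidates are 2:1 (2.000, off by 0.017) and root-5 (2.236, off by 0.219).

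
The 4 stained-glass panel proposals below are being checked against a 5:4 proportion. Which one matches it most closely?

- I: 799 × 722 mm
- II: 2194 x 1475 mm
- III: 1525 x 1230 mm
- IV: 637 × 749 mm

Ratios (long/short): I ≈ 1.107; II ≈ 1.487; III ≈ 1.240; IV ≈ 1.176.
5:4 ≈ 1.250; option III is nearest (Δ 0.010).

III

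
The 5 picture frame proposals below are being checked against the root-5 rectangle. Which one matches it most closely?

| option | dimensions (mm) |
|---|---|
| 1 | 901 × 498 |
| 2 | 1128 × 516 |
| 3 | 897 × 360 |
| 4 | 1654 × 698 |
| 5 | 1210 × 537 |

5

Ratios (long/short): 1 ≈ 1.809; 2 ≈ 2.186; 3 ≈ 2.492; 4 ≈ 2.370; 5 ≈ 2.253.
root-5 ≈ 2.236; option 5 is nearest (Δ 0.017).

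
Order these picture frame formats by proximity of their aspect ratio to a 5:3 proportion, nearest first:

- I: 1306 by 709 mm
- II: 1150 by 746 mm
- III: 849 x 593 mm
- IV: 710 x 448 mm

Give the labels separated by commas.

Ratios: I = 1306 / 709 ≈ 1.842; II = 1150 / 746 ≈ 1.542; III = 849 / 593 ≈ 1.432; IV = 710 / 448 ≈ 1.585.
|Δ from 1.667|: I 0.175; II 0.125; III 0.235; IV 0.082.

IV, II, I, III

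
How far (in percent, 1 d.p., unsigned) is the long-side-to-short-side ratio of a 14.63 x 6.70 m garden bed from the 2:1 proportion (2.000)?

9.2%

Ratio = 14.63 / 6.70 ≈ 2.1836.
Ideal 2:1 = 2.0000. |2.1836 − 2.0000| / 2.0000 ≈ 9.18% → 9.2%.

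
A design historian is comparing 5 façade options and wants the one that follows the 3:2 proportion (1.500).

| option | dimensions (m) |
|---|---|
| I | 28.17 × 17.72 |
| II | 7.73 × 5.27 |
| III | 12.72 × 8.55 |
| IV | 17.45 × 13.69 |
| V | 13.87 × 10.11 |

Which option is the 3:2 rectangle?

Target 3:2 ≈ 1.500.
I: 1.590 (Δ0.090)  II: 1.467 (Δ0.033)  III: 1.488 (Δ0.012)  IV: 1.275 (Δ0.225)  V: 1.372 (Δ0.128)

III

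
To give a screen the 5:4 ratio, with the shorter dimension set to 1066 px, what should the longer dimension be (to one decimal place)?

5:4 = 1.25000.
Longer side = 1066 × 1.25000 ≈ 1332.500 → 1332.5 px.

1332.5 px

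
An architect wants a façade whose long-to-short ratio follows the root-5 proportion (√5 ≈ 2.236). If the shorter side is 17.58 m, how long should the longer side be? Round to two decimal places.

39.31 m

root-5 ≈ 2.23607.
Longer side = 17.58 × 2.23607 ≈ 39.3101 → 39.31 m.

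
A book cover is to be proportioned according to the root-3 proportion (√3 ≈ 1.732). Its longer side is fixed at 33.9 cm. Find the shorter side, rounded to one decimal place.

19.6 cm

root-3 ≈ 1.73205.
Shorter side = 33.9 ÷ 1.73205 ≈ 19.572 → 19.6 cm.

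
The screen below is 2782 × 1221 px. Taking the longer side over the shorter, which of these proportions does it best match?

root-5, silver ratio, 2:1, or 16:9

root-5

Ratio = 2782 / 1221 ≈ 2.278.
Distances: root-5 2.236 (Δ 0.042); silver ratio 2.414 (Δ 0.136); 2:1 2.000 (Δ 0.278); 16:9 1.778 (Δ 0.500).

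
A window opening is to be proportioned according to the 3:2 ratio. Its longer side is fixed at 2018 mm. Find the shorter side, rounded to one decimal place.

1345.3 mm

3:2 = 1.50000.
Shorter side = 2018 ÷ 1.50000 ≈ 1345.333 → 1345.3 mm.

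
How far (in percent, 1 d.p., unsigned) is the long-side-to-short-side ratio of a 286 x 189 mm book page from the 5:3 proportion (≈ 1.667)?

9.2%

Ratio = 286 / 189 ≈ 1.5132.
Ideal 5:3 ≈ 1.6667. |1.5132 − 1.6667| / 1.6667 ≈ 9.21% → 9.2%.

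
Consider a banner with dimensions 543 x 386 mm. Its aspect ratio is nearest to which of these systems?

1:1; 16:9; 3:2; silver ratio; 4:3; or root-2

543/386 ≈ 1.407. Nearest candidates are root-2 (1.414, off by 0.007) and 4:3 (1.333, off by 0.074).

root-2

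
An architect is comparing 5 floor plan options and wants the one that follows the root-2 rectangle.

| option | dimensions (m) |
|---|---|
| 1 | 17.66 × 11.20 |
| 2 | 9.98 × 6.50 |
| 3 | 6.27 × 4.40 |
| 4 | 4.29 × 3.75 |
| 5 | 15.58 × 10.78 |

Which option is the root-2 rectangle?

Ratios (long/short): 1 ≈ 1.577; 2 ≈ 1.535; 3 ≈ 1.425; 4 ≈ 1.144; 5 ≈ 1.445.
root-2 ≈ 1.414; option 3 is nearest (Δ 0.011).

3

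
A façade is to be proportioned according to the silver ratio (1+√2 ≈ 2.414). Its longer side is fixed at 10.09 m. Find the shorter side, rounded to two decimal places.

4.18 m

silver ratio ≈ 2.41421.
Shorter side = 10.09 ÷ 2.41421 ≈ 4.1794 → 4.18 m.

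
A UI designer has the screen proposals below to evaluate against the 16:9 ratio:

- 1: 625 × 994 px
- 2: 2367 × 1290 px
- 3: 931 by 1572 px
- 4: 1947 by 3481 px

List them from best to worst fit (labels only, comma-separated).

1: 994/625 ≈ 1.590 → |1.590 − 1.778| = 0.188
2: 2367/1290 ≈ 1.835 → |1.835 − 1.778| = 0.057
3: 1572/931 ≈ 1.689 → |1.689 − 1.778| = 0.089
4: 3481/1947 ≈ 1.788 → |1.788 − 1.778| = 0.010

4, 2, 3, 1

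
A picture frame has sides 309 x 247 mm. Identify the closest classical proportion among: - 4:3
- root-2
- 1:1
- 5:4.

5:4

Ratio = 309 / 247 ≈ 1.251.
Distances: 4:3 1.333 (Δ 0.082); root-2 1.414 (Δ 0.163); 1:1 1.000 (Δ 0.251); 5:4 1.250 (Δ 0.001).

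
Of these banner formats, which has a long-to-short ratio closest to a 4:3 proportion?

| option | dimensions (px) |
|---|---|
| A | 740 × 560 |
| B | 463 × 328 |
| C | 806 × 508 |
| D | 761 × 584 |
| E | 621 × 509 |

A

Ratios (long/short): A ≈ 1.321; B ≈ 1.412; C ≈ 1.587; D ≈ 1.303; E ≈ 1.220.
4:3 ≈ 1.333; option A is nearest (Δ 0.012).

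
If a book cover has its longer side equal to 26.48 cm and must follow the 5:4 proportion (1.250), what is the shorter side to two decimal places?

21.18 cm

5:4 = 1.25000.
Shorter side = 26.48 ÷ 1.25000 ≈ 21.1840 → 21.18 cm.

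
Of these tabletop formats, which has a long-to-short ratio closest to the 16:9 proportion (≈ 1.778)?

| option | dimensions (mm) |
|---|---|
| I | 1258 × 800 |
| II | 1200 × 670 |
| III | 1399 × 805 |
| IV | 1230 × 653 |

Target 16:9 ≈ 1.778.
I: 1.573 (Δ0.205)  II: 1.791 (Δ0.013)  III: 1.738 (Δ0.040)  IV: 1.884 (Δ0.106)

II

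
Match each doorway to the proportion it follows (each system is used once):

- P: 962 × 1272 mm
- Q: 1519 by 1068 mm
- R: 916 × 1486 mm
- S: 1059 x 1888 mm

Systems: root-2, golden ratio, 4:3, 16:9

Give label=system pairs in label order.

P = 1272/962 ≈ 1.322 → 4:3 (1.333)
Q = 1519/1068 ≈ 1.422 → root-2 (1.414)
R = 1486/916 ≈ 1.622 → golden ratio (1.618)
S = 1888/1059 ≈ 1.783 → 16:9 (1.778)

P=4:3, Q=root-2, R=golden ratio, S=16:9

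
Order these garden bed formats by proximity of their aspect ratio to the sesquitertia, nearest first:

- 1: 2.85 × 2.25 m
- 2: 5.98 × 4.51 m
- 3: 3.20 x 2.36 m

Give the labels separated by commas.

2, 3, 1

Ratios: 1 = 2.85 / 2.25 ≈ 1.267; 2 = 5.98 / 4.51 ≈ 1.326; 3 = 3.20 / 2.36 ≈ 1.356.
|Δ from 1.333|: 1 0.066; 2 0.007; 3 0.023.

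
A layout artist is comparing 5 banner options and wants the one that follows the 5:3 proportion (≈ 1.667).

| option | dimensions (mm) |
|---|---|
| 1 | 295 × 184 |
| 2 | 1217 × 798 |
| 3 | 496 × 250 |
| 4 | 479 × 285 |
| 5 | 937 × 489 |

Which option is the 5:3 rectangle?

4

Target 5:3 ≈ 1.667.
1: 1.603 (Δ0.064)  2: 1.525 (Δ0.142)  3: 1.984 (Δ0.317)  4: 1.681 (Δ0.014)  5: 1.916 (Δ0.249)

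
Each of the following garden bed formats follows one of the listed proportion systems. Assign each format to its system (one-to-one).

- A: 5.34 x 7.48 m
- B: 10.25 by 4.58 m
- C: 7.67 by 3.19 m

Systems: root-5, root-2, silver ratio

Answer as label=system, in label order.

A=root-2, B=root-5, C=silver ratio

Ratios: A ≈ 1.401; B ≈ 2.238; C ≈ 2.404.
Targets: root-5 ≈ 2.236; root-2 ≈ 1.414; silver ratio ≈ 2.414.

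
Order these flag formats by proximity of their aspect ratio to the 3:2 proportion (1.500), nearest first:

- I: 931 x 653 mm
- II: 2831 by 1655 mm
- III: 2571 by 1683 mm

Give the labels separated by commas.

III, I, II

I: 931/653 ≈ 1.426 → |1.426 − 1.500| = 0.074
II: 2831/1655 ≈ 1.711 → |1.711 − 1.500| = 0.211
III: 2571/1683 ≈ 1.528 → |1.528 − 1.500| = 0.028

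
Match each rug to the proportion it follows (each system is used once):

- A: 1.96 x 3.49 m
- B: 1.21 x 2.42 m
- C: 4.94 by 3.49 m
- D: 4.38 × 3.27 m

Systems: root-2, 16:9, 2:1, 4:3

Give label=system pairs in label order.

A=16:9, B=2:1, C=root-2, D=4:3

A = 3.49/1.96 ≈ 1.781 → 16:9 (1.778)
B = 2.42/1.21 ≈ 2.000 → 2:1 (2.000)
C = 4.94/3.49 ≈ 1.415 → root-2 (1.414)
D = 4.38/3.27 ≈ 1.339 → 4:3 (1.333)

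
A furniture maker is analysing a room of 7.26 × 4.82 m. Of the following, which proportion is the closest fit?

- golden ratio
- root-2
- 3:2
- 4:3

3:2

Ratio = 7.26 / 4.82 ≈ 1.506.
Distances: golden ratio 1.618 (Δ 0.112); root-2 1.414 (Δ 0.092); 3:2 1.500 (Δ 0.006); 4:3 1.333 (Δ 0.173).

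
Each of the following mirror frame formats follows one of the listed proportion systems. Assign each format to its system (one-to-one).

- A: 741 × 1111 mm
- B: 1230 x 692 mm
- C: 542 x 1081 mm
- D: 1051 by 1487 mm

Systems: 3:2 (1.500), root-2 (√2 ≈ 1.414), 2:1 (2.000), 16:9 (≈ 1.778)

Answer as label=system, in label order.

A=3:2, B=16:9, C=2:1, D=root-2

Ratios: A ≈ 1.499; B ≈ 1.777; C ≈ 1.994; D ≈ 1.415.
Targets: 3:2 ≈ 1.500; root-2 ≈ 1.414; 2:1 ≈ 2.000; 16:9 ≈ 1.778.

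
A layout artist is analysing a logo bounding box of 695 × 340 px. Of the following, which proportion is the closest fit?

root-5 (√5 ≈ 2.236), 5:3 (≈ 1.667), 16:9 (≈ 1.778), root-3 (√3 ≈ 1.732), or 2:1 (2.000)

Ratio = 695 / 340 ≈ 2.044.
Distances: root-5 2.236 (Δ 0.192); 5:3 1.667 (Δ 0.377); 16:9 1.778 (Δ 0.266); root-3 1.732 (Δ 0.312); 2:1 2.000 (Δ 0.044).

2:1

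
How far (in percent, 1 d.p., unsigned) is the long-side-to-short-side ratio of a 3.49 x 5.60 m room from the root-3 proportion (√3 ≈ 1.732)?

Ratio = 5.60 / 3.49 ≈ 1.6046.
Ideal root-3 ≈ 1.7321. |1.6046 − 1.7321| / 1.7321 ≈ 7.36% → 7.4%.

7.4%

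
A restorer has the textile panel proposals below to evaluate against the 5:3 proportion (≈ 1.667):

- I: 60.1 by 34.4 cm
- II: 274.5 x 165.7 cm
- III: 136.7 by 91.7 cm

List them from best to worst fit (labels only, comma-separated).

II, I, III

Ratios: I = 60.1 / 34.4 ≈ 1.747; II = 274.5 / 165.7 ≈ 1.657; III = 136.7 / 91.7 ≈ 1.491.
|Δ from 1.667|: I 0.080; II 0.010; III 0.176.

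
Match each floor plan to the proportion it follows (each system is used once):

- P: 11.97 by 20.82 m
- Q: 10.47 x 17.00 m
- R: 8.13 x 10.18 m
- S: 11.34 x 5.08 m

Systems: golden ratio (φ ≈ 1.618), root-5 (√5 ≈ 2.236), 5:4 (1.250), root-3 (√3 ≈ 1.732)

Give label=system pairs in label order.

P=root-3, Q=golden ratio, R=5:4, S=root-5

P = 20.82/11.97 ≈ 1.739 → root-3 (1.732)
Q = 17.00/10.47 ≈ 1.624 → golden ratio (1.618)
R = 10.18/8.13 ≈ 1.252 → 5:4 (1.250)
S = 11.34/5.08 ≈ 2.232 → root-5 (2.236)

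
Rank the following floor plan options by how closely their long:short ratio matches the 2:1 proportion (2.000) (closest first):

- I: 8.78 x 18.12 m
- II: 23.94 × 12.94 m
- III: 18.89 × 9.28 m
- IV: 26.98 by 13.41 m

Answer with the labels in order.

Ratios: I = 18.12 / 8.78 ≈ 2.064; II = 23.94 / 12.94 ≈ 1.850; III = 18.89 / 9.28 ≈ 2.036; IV = 26.98 / 13.41 ≈ 2.012.
|Δ from 2.000|: I 0.064; II 0.150; III 0.036; IV 0.012.

IV, III, I, II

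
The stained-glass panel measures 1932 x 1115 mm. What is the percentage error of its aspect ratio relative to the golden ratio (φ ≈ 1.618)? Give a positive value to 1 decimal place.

Ratio = 1932 / 1115 ≈ 1.7327.
Ideal golden ratio ≈ 1.6180. |1.7327 − 1.6180| / 1.6180 ≈ 7.09% → 7.1%.

7.1%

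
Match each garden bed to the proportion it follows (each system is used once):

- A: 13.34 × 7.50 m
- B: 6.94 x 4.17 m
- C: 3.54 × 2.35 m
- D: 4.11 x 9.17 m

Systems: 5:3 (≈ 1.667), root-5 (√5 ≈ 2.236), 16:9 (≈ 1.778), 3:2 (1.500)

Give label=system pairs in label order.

A=16:9, B=5:3, C=3:2, D=root-5

A = 13.34/7.50 ≈ 1.779 → 16:9 (1.778)
B = 6.94/4.17 ≈ 1.664 → 5:3 (1.667)
C = 3.54/2.35 ≈ 1.506 → 3:2 (1.500)
D = 9.17/4.11 ≈ 2.231 → root-5 (2.236)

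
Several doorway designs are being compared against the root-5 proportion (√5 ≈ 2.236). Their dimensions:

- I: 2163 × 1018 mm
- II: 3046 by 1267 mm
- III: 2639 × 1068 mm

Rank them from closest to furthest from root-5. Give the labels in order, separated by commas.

I, II, III

Ratios: I = 2163 / 1018 ≈ 2.125; II = 3046 / 1267 ≈ 2.404; III = 2639 / 1068 ≈ 2.471.
|Δ from 2.236|: I 0.111; II 0.168; III 0.235.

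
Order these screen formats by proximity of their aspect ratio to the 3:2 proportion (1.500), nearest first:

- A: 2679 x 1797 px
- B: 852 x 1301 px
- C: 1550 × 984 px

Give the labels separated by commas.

Ratios: A = 2679 / 1797 ≈ 1.491; B = 1301 / 852 ≈ 1.527; C = 1550 / 984 ≈ 1.575.
|Δ from 1.500|: A 0.009; B 0.027; C 0.075.

A, B, C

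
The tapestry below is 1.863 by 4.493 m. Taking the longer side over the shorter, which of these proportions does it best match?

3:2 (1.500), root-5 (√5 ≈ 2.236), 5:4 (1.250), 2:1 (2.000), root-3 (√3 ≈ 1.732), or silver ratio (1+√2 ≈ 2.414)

Ratio = 4.493 / 1.863 ≈ 2.412.
Distances: 3:2 1.500 (Δ 0.912); root-5 2.236 (Δ 0.176); 5:4 1.250 (Δ 1.162); 2:1 2.000 (Δ 0.412); root-3 1.732 (Δ 0.680); silver ratio 2.414 (Δ 0.002).

silver ratio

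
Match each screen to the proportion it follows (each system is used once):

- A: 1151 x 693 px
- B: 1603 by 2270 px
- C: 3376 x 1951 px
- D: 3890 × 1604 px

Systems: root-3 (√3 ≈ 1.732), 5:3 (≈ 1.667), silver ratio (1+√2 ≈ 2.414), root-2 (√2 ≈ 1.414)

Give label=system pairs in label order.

A=5:3, B=root-2, C=root-3, D=silver ratio

A = 1151/693 ≈ 1.661 → 5:3 (1.667)
B = 2270/1603 ≈ 1.416 → root-2 (1.414)
C = 3376/1951 ≈ 1.730 → root-3 (1.732)
D = 3890/1604 ≈ 2.425 → silver ratio (2.414)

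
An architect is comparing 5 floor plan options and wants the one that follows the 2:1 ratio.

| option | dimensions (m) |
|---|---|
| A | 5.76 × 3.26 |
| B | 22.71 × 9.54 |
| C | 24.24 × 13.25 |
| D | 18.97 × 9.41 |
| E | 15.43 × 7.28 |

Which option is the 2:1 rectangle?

D

Ratios (long/short): A ≈ 1.767; B ≈ 2.381; C ≈ 1.829; D ≈ 2.016; E ≈ 2.120.
2:1 ≈ 2.000; option D is nearest (Δ 0.016).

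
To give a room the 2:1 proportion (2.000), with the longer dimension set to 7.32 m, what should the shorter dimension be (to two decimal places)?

2:1 = 2.00000.
Shorter side = 7.32 ÷ 2.00000 ≈ 3.6600 → 3.66 m.

3.66 m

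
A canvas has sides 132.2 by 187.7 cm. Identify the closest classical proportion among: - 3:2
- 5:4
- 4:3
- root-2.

187.7/132.2 ≈ 1.420. Nearest candidates are root-2 (1.414, off by 0.006) and 3:2 (1.500, off by 0.080).

root-2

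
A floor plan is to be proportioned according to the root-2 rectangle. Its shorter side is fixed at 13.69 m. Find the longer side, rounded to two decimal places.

root-2 ≈ 1.41421.
Longer side = 13.69 × 1.41421 ≈ 19.3605 → 19.36 m.

19.36 m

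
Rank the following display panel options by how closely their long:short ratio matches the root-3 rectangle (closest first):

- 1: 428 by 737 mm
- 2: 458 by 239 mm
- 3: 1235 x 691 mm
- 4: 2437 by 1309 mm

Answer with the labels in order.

Ratios: 1 = 737 / 428 ≈ 1.722; 2 = 458 / 239 ≈ 1.916; 3 = 1235 / 691 ≈ 1.787; 4 = 2437 / 1309 ≈ 1.862.
|Δ from 1.732|: 1 0.010; 2 0.184; 3 0.055; 4 0.130.

1, 3, 4, 2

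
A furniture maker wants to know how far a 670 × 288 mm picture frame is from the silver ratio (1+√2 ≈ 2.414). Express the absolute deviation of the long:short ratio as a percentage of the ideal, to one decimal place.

3.6%

Ratio = 670 / 288 ≈ 2.3264.
Ideal silver ratio ≈ 2.4142. |2.3264 − 2.4142| / 2.4142 ≈ 3.64% → 3.6%.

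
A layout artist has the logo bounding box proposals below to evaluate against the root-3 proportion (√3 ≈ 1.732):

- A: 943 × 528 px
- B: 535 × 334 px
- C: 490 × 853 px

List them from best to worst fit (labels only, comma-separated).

A: 943/528 ≈ 1.786 → |1.786 − 1.732| = 0.054
B: 535/334 ≈ 1.602 → |1.602 − 1.732| = 0.130
C: 853/490 ≈ 1.741 → |1.741 − 1.732| = 0.009

C, A, B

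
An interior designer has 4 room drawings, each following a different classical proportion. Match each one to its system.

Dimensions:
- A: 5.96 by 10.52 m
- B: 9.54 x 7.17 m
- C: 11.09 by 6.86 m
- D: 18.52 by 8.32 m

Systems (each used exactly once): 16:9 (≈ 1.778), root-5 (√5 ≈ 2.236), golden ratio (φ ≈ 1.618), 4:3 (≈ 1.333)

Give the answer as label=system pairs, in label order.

A = 10.52/5.96 ≈ 1.765 → 16:9 (1.778)
B = 9.54/7.17 ≈ 1.331 → 4:3 (1.333)
C = 11.09/6.86 ≈ 1.617 → golden ratio (1.618)
D = 18.52/8.32 ≈ 2.226 → root-5 (2.236)

A=16:9, B=4:3, C=golden ratio, D=root-5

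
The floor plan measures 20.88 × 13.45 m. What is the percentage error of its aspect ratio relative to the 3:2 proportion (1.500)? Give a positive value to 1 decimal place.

Ratio = 20.88 / 13.45 ≈ 1.5524.
Ideal 3:2 = 1.5000. |1.5524 − 1.5000| / 1.5000 ≈ 3.49% → 3.5%.

3.5%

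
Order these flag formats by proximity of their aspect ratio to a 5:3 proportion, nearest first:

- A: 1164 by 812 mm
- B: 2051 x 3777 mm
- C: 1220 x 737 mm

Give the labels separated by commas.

C, B, A

Ratios: A = 1164 / 812 ≈ 1.433; B = 3777 / 2051 ≈ 1.842; C = 1220 / 737 ≈ 1.655.
|Δ from 1.667|: A 0.234; B 0.175; C 0.012.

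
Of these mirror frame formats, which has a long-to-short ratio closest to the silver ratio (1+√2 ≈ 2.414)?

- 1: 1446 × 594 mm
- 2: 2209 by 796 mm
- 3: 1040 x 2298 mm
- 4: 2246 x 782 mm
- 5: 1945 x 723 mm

1

Target silver ratio ≈ 2.414.
1: 2.434 (Δ0.020)  2: 2.775 (Δ0.361)  3: 2.210 (Δ0.204)  4: 2.872 (Δ0.458)  5: 2.690 (Δ0.276)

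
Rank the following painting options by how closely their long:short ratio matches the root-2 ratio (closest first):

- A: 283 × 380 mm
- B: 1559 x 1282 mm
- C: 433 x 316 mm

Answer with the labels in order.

A: 380/283 ≈ 1.343 → |1.343 − 1.414| = 0.071
B: 1559/1282 ≈ 1.216 → |1.216 − 1.414| = 0.198
C: 433/316 ≈ 1.370 → |1.370 − 1.414| = 0.044

C, A, B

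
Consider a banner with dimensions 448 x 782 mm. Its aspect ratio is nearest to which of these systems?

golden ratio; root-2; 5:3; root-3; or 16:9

782/448 ≈ 1.746. Nearest candidates are root-3 (1.732, off by 0.014) and 16:9 (1.778, off by 0.032).

root-3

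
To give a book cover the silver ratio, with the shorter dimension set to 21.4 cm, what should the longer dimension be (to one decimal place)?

silver ratio ≈ 2.41421.
Longer side = 21.4 × 2.41421 ≈ 51.664 → 51.7 cm.

51.7 cm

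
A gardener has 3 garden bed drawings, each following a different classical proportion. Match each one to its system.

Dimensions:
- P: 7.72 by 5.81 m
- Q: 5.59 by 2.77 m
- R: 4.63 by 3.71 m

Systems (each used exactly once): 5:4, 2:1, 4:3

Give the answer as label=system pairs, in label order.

P = 7.72/5.81 ≈ 1.329 → 4:3 (1.333)
Q = 5.59/2.77 ≈ 2.018 → 2:1 (2.000)
R = 4.63/3.71 ≈ 1.248 → 5:4 (1.250)

P=4:3, Q=2:1, R=5:4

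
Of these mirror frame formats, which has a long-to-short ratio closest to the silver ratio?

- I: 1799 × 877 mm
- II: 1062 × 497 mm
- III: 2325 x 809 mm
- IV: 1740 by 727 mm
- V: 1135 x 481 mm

IV

Ratios (long/short): I ≈ 2.051; II ≈ 2.137; III ≈ 2.874; IV ≈ 2.393; V ≈ 2.360.
silver ratio ≈ 2.414; option IV is nearest (Δ 0.021).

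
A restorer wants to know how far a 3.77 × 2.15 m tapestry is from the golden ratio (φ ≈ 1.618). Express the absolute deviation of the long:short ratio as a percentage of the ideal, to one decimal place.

Ratio = 3.77 / 2.15 ≈ 1.7535.
Ideal golden ratio ≈ 1.6180. |1.7535 − 1.6180| / 1.6180 ≈ 8.37% → 8.4%.

8.4%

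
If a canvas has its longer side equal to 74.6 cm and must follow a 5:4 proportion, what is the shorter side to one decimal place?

5:4 = 1.25000.
Shorter side = 74.6 ÷ 1.25000 ≈ 59.680 → 59.7 cm.

59.7 cm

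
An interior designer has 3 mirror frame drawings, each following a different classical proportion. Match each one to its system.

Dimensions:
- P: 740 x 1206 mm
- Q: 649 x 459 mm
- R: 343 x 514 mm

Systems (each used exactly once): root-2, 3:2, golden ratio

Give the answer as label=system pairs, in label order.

P=golden ratio, Q=root-2, R=3:2

P = 1206/740 ≈ 1.630 → golden ratio (1.618)
Q = 649/459 ≈ 1.414 → root-2 (1.414)
R = 514/343 ≈ 1.499 → 3:2 (1.500)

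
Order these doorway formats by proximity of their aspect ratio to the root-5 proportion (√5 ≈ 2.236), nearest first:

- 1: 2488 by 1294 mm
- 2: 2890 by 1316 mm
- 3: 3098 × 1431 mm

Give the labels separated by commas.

Ratios: 1 = 2488 / 1294 ≈ 1.923; 2 = 2890 / 1316 ≈ 2.196; 3 = 3098 / 1431 ≈ 2.165.
|Δ from 2.236|: 1 0.313; 2 0.040; 3 0.071.

2, 3, 1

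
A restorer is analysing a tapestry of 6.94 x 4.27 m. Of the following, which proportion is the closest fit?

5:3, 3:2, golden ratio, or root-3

Ratio = 6.94 / 4.27 ≈ 1.625.
Distances: 5:3 1.667 (Δ 0.042); 3:2 1.500 (Δ 0.125); golden ratio 1.618 (Δ 0.007); root-3 1.732 (Δ 0.107).

golden ratio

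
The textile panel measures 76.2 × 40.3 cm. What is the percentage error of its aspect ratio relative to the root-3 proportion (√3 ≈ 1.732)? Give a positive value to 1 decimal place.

Ratio = 76.2 / 40.3 ≈ 1.8908.
Ideal root-3 ≈ 1.7321. |1.8908 − 1.7321| / 1.7321 ≈ 9.16% → 9.2%.

9.2%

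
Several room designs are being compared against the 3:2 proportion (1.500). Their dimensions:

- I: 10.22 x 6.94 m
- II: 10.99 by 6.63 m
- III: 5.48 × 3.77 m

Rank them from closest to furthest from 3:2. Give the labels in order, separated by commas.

I: 10.22/6.94 ≈ 1.473 → |1.473 − 1.500| = 0.027
II: 10.99/6.63 ≈ 1.658 → |1.658 − 1.500| = 0.158
III: 5.48/3.77 ≈ 1.454 → |1.454 − 1.500| = 0.046

I, III, II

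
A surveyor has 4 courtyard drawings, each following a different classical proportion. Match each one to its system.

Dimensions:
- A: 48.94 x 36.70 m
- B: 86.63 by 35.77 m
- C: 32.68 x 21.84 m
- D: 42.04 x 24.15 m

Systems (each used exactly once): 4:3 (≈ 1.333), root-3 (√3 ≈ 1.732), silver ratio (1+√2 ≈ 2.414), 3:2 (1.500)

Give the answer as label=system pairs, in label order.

A = 48.94/36.70 ≈ 1.334 → 4:3 (1.333)
B = 86.63/35.77 ≈ 2.422 → silver ratio (2.414)
C = 32.68/21.84 ≈ 1.496 → 3:2 (1.500)
D = 42.04/24.15 ≈ 1.741 → root-3 (1.732)

A=4:3, B=silver ratio, C=3:2, D=root-3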